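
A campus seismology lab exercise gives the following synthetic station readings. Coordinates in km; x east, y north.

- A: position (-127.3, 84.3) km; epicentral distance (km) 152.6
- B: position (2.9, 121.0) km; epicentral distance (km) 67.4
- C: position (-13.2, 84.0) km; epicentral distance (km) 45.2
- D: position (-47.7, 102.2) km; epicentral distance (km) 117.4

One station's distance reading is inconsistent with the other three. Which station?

Solve using three stations at a time. Using A, B, C (subtract circle equations pairwise → linear system) gives (x, y) ≈ (22.8, 56.6).
Distances from that point to each station vs reported:
  A: calculated 152.6 vs reported 152.6 → residual 0.0 km
  B: calculated 67.4 vs reported 67.4 → residual 0.0 km
  C: calculated 45.2 vs reported 45.2 → residual 0.0 km
  D: calculated 84.0 vs reported 117.4 → residual 33.4 km
A, B, C are mutually consistent (residuals ≈ 0); D is off by 33.4 km.

D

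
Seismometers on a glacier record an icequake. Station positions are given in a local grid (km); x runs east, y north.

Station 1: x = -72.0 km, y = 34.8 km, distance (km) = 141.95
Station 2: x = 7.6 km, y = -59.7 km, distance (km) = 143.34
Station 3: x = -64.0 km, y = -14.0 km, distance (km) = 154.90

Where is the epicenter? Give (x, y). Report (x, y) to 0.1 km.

Circle about each station: (x + 72.0)² + (y − 34.8)² = 141.95²; (x − 7.6)² + (y + 59.7)² = 143.34²; (x + 64.0)² + (y + 14.0)² = 154.90².
Subtracting the Station 1 equation from the Station 2 and Station 3 equations removes the quadratic terms:
159.2 x − 189.0 y = -3169.74
16.0 x − 97.6 y = -5947.25
Solving the 2×2 system: x ≈ 65.1, y ≈ 71.6 km.

65.1 km east, 71.6 km north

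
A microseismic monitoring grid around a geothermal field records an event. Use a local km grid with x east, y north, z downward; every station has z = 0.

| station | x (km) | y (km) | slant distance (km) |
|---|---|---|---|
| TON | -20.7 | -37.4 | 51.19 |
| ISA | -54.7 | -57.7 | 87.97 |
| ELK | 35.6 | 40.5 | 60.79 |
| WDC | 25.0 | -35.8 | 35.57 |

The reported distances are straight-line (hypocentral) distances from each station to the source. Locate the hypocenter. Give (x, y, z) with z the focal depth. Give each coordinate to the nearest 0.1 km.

(16.1, -11.6, 24.5)

Each station gives a sphere (x−x_i)² + (y−y_i)² + z² = d_i² (stations at z=0).
Subtracting the TON sphere from ISA and ELK: z² cancels, leaving linear equations in x and y:
-68.0 x − 40.6 y = -624.17
112.6 x + 155.8 y = 5.35
Solving: x ≈ 16.110, y ≈ -11.609 km (keep extra digits for the depth step; rounded: 16.1, -11.6).
Then from the TON sphere: z² = 51.19² − (x + 20.7)² − (y + 37.4)² with x = 16.110, y = -11.609, so z ≈ 24.500 ≈ 24.5 km.
Check against WDC (with the unrounded solution): distance 35.56 ≈ 35.57 km. ✓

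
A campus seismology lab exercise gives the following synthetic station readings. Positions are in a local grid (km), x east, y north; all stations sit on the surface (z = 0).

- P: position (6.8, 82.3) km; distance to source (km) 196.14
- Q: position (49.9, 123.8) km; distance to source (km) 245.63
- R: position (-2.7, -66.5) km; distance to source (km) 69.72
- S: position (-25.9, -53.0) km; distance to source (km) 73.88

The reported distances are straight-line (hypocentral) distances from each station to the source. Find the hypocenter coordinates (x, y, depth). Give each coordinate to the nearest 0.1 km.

x ≈ -26.7 km, y ≈ -103.2 km, depth ≈ 54.2 km

Each station gives a sphere (x−x_i)² + (y−y_i)² + z² = d_i² (stations at z=0).
Subtracting the P sphere from Q and R: z² cancels, leaving linear equations in x and y:
86.2 x + 83.0 y = -10866.28
-19.0 x − 297.6 y = 31220.03
Solving: x ≈ -26.688, y ≈ -103.202 km (keep extra digits for the depth step; rounded: -26.7, -103.2).
Then from the P sphere: z² = 196.14² − (x − 6.8)² − (y − 82.3)² with x = -26.688, y = -103.202, so z ≈ 54.208 ≈ 54.2 km.
Check against S (with the unrounded solution): distance 73.89 ≈ 73.88 km. ✓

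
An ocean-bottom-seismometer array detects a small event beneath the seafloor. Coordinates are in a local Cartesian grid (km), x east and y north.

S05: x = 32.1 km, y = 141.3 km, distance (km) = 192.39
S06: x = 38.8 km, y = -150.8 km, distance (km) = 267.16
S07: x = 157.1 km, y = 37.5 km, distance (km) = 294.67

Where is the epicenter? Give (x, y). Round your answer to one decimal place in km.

Circle about each station: (x − 32.1)² + (y − 141.3)² = 192.39²; (x − 38.8)² + (y + 150.8)² = 267.16²; (x − 157.1)² + (y − 37.5)² = 294.67².
Subtracting pairs of circle equations eliminates x²+y² and gives linear equations (the radical axes):
13.4 x − 584.2 y = -31110.57
250.0 x − 207.6 y = -44725.94
Solving the 2×2 system: x ≈ -137.3, y ≈ 50.1 km.

(-137.3, 50.1)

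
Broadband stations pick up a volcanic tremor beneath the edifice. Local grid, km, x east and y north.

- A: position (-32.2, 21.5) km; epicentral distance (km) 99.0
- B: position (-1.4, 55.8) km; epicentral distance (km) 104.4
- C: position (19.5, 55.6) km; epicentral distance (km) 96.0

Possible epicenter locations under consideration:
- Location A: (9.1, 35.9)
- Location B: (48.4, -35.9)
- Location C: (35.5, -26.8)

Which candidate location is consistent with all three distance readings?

For each candidate, compare |candidate − station| to the reported distance:
Location A: residuals A 55.3, B 81.9, C 73.7 → max 81.9 km
Location B: residuals A 0.0, B 0.0, C 0.0 → max 0.0 km
Location C: residuals A 15.8, B 13.9, C 12.1 → max 15.8 km
Only Location B has all residuals ≈ 0.

Location B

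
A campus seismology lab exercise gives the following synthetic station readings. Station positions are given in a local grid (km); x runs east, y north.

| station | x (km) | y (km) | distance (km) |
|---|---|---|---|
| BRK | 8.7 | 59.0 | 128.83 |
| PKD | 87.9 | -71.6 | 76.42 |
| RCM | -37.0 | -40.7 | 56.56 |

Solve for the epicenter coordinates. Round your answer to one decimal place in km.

Circle about each station: (x − 8.7)² + (y − 59.0)² = 128.83²; (x − 87.9)² + (y + 71.6)² = 76.42²; (x + 37.0)² + (y + 40.7)² = 56.56².
Subtracting the BRK equation from the PKD and RCM equations removes the quadratic terms:
158.4 x − 261.2 y = 20053.43
-91.4 x − 199.4 y = 12866.94
Solving the 2×2 system: x ≈ 11.5, y ≈ -69.8 km.

x ≈ 11.5 km, y ≈ -69.8 km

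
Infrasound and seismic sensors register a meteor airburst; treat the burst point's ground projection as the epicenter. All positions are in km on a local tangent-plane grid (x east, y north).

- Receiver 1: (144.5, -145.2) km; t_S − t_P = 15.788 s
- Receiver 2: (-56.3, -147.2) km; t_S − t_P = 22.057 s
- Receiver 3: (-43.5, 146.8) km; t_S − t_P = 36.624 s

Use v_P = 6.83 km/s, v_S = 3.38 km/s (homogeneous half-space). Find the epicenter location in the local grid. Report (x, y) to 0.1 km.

69.8 km east, -70.5 km north

Distance from S−P lag: d = Δt · v_P v_S / (v_P − v_S) = Δt · (6.83·3.38)/(6.83−3.38) ≈ 6.6914·Δt.
So d_Receiver 1 = 105.64, d_Receiver 2 = 147.59, d_Receiver 3 = 245.07 km.
Circle about each station: (x − 144.5)² + (y + 145.2)² = 105.64²; (x + 56.3)² + (y + 147.2)² = 147.59²; (x + 43.5)² + (y − 146.8)² = 245.07².
Subtracting the Receiver 1 equation from the Receiver 2 and Receiver 3 equations removes the quadratic terms:
-401.6 x − 4.0 y = -27748.76
-376.0 x + 584.0 y = -67420.30
Solving the 2×2 system: x ≈ 69.8, y ≈ -70.5 km.
Check against Receiver 1 (with the unrounded x, y): √((x − 144.5)²+(y + 145.2)²) = 105.64 ≈ 105.64 km. ✓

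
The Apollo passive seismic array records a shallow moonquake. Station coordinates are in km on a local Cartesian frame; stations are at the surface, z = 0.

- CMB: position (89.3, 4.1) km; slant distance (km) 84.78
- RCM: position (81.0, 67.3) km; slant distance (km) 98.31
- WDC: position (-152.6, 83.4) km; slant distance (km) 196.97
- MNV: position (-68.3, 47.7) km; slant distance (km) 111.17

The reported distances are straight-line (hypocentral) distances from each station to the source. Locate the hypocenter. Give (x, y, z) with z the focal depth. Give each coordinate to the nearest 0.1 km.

Each station gives a sphere (x−x_i)² + (y−y_i)² + z² = d_i² (stations at z=0).
Subtracting the CMB sphere from RCM and WDC: z² cancels, leaving linear equations in x and y:
-16.6 x + 126.4 y = 621.78
-483.8 x + 158.6 y = -9358.51
Solving: x ≈ 21.899, y ≈ 7.795 km (keep extra digits for the depth step; rounded: 21.9, 7.8).
Then from the CMB sphere: z² = 84.78² − (x − 89.3)² − (y − 4.1)² with x = 21.899, y = 7.795, so z ≈ 51.294 ≈ 51.3 km.

(21.9, 7.8, 51.3)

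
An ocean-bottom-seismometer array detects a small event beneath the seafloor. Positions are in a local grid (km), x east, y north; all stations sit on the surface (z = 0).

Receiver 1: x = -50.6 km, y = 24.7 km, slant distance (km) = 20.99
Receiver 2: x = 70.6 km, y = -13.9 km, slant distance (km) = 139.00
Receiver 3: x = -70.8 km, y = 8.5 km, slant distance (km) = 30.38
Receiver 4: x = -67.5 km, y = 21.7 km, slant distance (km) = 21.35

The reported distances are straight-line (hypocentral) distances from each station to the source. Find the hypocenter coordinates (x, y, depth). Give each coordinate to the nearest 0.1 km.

Each station gives a sphere (x−x_i)² + (y−y_i)² + z² = d_i² (stations at z=0).
Subtracting the Receiver 1 sphere from Receiver 2 and Receiver 3: z² cancels, leaving linear equations in x and y:
242.4 x − 77.2 y = -16873.30
-40.4 x − 32.4 y = 1432.08
Solving: x ≈ -59.899, y ≈ 30.489 km (keep extra digits for the depth step; rounded: -59.9, 30.5).
Then from the Receiver 1 sphere: z² = 20.99² − (x + 50.6)² − (y − 24.7)² with x = -59.899, y = 30.489, so z ≈ 17.905 ≈ 17.9 km.

x ≈ -59.9 km, y ≈ 30.5 km, depth ≈ 17.9 km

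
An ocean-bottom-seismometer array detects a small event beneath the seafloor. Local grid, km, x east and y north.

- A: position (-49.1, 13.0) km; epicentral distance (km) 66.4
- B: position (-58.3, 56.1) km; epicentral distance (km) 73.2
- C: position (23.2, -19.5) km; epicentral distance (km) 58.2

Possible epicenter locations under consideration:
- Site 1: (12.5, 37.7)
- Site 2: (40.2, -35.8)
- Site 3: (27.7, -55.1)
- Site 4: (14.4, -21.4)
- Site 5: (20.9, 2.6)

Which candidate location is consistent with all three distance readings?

Site 1

For each candidate, compare |candidate − station| to the reported distance:
Site 1: residuals A 0.0, B 0.0, C 0.0 → max 0.0 km
Site 2: residuals A 35.4, B 61.5, C 34.6 → max 61.5 km
Site 3: residuals A 36.2, B 67.4, C 22.3 → max 67.4 km
Site 4: residuals A 5.8, B 33.1, C 49.2 → max 49.2 km
Site 5: residuals A 4.4, B 22.4, C 36.0 → max 36.0 km
Only Site 1 has all residuals ≈ 0.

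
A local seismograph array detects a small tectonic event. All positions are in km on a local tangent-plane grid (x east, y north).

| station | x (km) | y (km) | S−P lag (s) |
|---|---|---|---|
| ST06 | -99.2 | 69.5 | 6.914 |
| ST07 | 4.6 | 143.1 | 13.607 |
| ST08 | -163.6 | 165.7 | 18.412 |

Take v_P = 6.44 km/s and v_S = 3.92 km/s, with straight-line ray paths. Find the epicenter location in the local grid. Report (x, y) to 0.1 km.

x ≈ -51.8 km, y ≈ 19.0 km

Distance from S−P lag: d = Δt · v_P v_S / (v_P − v_S) = Δt · (6.44·3.92)/(6.44−3.92) ≈ 10.0178·Δt.
So d_ST06 = 69.26, d_ST07 = 136.31, d_ST08 = 184.45 km.
Circle about each station: (x + 99.2)² + (y − 69.5)² = 69.26²; (x − 4.6)² + (y − 143.1)² = 136.31²; (x + 163.6)² + (y − 165.7)² = 184.45².
Subtracting the ST06 equation from the ST07 and ST08 equations removes the quadratic terms:
207.6 x + 147.2 y = -7955.59
-128.8 x + 192.4 y = 10325.71
Solving the 2×2 system: x ≈ -51.8, y ≈ 19.0 km.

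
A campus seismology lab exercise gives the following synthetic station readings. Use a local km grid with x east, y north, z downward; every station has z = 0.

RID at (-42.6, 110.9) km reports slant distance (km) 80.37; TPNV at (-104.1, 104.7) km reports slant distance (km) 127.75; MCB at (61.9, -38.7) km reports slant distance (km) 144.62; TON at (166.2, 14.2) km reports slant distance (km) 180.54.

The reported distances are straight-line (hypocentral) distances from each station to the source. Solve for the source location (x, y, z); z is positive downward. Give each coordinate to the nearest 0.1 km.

Each station gives a sphere (x−x_i)² + (y−y_i)² + z² = d_i² (stations at z=0).
Subtracting the RID sphere from TPNV and MCB: z² cancels, leaving linear equations in x and y:
-123.0 x − 12.4 y = -2175.40
209.0 x − 299.2 y = -23239.88
Solving: x ≈ 9.207, y ≈ 84.105 km (keep extra digits for the depth step; rounded: 9.2, 84.1).
Then from the RID sphere: z² = 80.37² − (x + 42.6)² − (y − 110.9)² with x = 9.207, y = 84.105, so z ≈ 55.294 ≈ 55.3 km.

(9.2, 84.1, 55.3)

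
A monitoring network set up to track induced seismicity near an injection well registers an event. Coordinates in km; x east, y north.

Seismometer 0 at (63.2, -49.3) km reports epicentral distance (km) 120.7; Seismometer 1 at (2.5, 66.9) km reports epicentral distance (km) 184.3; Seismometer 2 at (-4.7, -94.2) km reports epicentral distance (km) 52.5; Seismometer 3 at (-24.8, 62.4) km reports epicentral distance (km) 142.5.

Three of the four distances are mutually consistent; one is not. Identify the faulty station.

Solve using three stations at a time. Using Seismometer 0, Seismometer 2, Seismometer 3 (subtract circle equations pairwise → linear system) gives (x, y) ≈ (-54.3, -77.0).
Distances from that point to each station vs reported:
  Seismometer 0: calculated 120.7 vs reported 120.7 → residual 0.0 km
  Seismometer 1: calculated 154.7 vs reported 184.3 → residual 29.6 km
  Seismometer 2: calculated 52.5 vs reported 52.5 → residual 0.0 km
  Seismometer 3: calculated 142.5 vs reported 142.5 → residual 0.0 km
Seismometer 0, Seismometer 2, Seismometer 3 are mutually consistent (residuals ≈ 0); Seismometer 1 is off by 29.6 km.

Seismometer 1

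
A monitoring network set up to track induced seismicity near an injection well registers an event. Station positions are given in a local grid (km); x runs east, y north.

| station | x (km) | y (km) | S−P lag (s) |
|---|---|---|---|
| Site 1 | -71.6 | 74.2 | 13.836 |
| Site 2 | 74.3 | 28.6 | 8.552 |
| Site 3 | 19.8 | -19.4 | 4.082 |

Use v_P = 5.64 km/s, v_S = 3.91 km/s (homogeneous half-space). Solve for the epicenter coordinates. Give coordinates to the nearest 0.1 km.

Distance from S−P lag: d = Δt · v_P v_S / (v_P − v_S) = Δt · (5.64·3.91)/(5.64−3.91) ≈ 12.7471·Δt.
So d_Site 1 = 176.37, d_Site 2 = 109.01, d_Site 3 = 52.03 km.
Circle about each station: (x + 71.6)² + (y − 74.2)² = 176.37²; (x − 74.3)² + (y − 28.6)² = 109.01²; (x − 19.8)² + (y + 19.4)² = 52.03².
Subtracting pairs of circle equations eliminates x²+y² and gives linear equations (the radical axes):
291.8 x − 91.2 y = 14929.45
182.8 x − 187.2 y = 18535.46
Solving the 2×2 system: x ≈ 29.1, y ≈ -70.6 km.
Check against Site 1 (with the unrounded x, y): √((x + 71.6)²+(y − 74.2)²) = 176.37 ≈ 176.37 km. ✓

29.1 km east, -70.6 km north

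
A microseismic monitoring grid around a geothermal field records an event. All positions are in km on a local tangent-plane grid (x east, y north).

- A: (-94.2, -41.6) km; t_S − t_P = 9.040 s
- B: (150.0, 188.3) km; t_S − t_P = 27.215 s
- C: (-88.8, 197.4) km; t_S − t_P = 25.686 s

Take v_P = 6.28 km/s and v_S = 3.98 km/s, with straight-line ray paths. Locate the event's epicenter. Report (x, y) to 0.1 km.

x ≈ 0.7 km, y ≈ -67.0 km

Distance from S−P lag: d = Δt · v_P v_S / (v_P − v_S) = Δt · (6.28·3.98)/(6.28−3.98) ≈ 10.8671·Δt.
So d_A = 98.24, d_B = 295.75, d_C = 279.13 km.
Circle about each station: (x + 94.2)² + (y + 41.6)² = 98.24²; (x − 150.0)² + (y − 188.3)² = 295.75²; (x + 88.8)² + (y − 197.4)² = 279.13².
Subtracting pairs of circle equations eliminates x²+y² and gives linear equations (the radical axes):
488.4 x + 459.8 y = -30464.27
10.8 x + 478.0 y = -32014.46
Solving the 2×2 system: x ≈ 0.7, y ≈ -67.0 km.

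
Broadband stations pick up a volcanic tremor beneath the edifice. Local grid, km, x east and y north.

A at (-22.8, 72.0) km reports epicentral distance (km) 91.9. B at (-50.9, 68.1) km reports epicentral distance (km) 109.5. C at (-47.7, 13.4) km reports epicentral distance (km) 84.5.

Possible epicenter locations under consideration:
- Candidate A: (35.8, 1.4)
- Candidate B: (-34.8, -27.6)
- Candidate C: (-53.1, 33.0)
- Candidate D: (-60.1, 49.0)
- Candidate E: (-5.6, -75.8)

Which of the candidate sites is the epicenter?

For each candidate, compare |candidate − station| to the reported distance:
Candidate A: residuals A 0.1, B 0.1, C 0.1 → max 0.1 km
Candidate B: residuals A 8.4, B 12.5, C 41.5 → max 41.5 km
Candidate C: residuals A 42.5, B 74.3, C 64.2 → max 74.3 km
Candidate D: residuals A 48.1, B 88.3, C 46.8 → max 88.3 km
Candidate E: residuals A 56.9, B 41.4, C 14.1 → max 56.9 km
Only Candidate A has all residuals ≈ 0.

Candidate A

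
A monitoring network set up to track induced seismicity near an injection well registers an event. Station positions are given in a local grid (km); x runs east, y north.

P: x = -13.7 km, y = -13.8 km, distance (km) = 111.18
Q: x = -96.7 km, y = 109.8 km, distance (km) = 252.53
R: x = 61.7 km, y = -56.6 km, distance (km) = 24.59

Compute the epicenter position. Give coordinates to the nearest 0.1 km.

(84.3, -66.3)

Circle about each station: (x + 13.7)² + (y + 13.8)² = 111.18²; (x + 96.7)² + (y − 109.8)² = 252.53²; (x − 61.7)² + (y + 56.6)² = 24.59².
Subtracting the P equation from the Q and R equations removes the quadratic terms:
-166.0 x + 247.2 y = -30381.61
150.8 x − 85.6 y = 18388.64
Solving the 2×2 system: x ≈ 84.3, y ≈ -66.3 km.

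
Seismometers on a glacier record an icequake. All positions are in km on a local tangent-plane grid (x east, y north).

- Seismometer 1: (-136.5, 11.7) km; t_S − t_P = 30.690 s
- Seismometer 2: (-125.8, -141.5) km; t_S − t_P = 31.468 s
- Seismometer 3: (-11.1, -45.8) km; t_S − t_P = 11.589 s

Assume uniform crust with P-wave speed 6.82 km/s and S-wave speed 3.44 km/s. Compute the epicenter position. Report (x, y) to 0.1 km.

69.3 km east, -43.3 km north

Distance from S−P lag: d = Δt · v_P v_S / (v_P − v_S) = Δt · (6.82·3.44)/(6.82−3.44) ≈ 6.9411·Δt.
So d_Seismometer 1 = 213.02, d_Seismometer 2 = 218.42, d_Seismometer 3 = 80.44 km.
Circle about each station: (x + 136.5)² + (y − 11.7)² = 213.02²; (x + 125.8)² + (y + 141.5)² = 218.42²; (x + 11.1)² + (y + 45.8)² = 80.44².
Subtracting pairs of circle equations eliminates x²+y² and gives linear equations (the radical axes):
21.4 x − 306.4 y = 14748.97
250.8 x − 115.0 y = 22358.64
Solving the 2×2 system: x ≈ 69.3, y ≈ -43.3 km.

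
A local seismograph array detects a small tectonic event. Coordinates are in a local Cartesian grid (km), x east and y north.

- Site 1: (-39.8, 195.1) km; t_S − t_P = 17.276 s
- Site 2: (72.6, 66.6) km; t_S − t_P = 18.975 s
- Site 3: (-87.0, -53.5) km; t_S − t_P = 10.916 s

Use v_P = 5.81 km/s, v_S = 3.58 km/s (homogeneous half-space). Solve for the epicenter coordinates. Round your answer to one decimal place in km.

(-103.3, 47.0)

Distance from S−P lag: d = Δt · v_P v_S / (v_P − v_S) = Δt · (5.81·3.58)/(5.81−3.58) ≈ 9.3273·Δt.
So d_Site 1 = 161.14, d_Site 2 = 176.98, d_Site 3 = 101.82 km.
Circle about each station: (x + 39.8)² + (y − 195.1)² = 161.14²; (x − 72.6)² + (y − 66.6)² = 176.98²; (x + 87.0)² + (y + 53.5)² = 101.82².
Subtracting the Site 1 equation from the Site 2 and Site 3 equations removes the quadratic terms:
224.8 x − 257.0 y = -35297.55
-94.4 x − 497.2 y = -13618.01
Solving the 2×2 system: x ≈ -103.3, y ≈ 47.0 km.
Check against Site 1 (with the unrounded x, y): √((x + 39.8)²+(y − 195.1)²) = 161.13 ≈ 161.14 km. ✓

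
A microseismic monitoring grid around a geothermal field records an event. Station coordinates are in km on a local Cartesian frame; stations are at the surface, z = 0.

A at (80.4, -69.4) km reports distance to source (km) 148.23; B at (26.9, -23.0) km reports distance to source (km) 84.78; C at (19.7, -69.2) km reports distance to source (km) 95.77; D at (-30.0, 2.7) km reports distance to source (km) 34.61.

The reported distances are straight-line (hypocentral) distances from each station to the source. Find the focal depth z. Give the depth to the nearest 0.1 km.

z ≈ 18.3 km

Each station gives a sphere (x−x_i)² + (y−y_i)² + z² = d_i² (stations at z=0).
Subtracting the A sphere from B and C: z² cancels, leaving linear equations in x and y:
-107.0 x + 92.8 y = 4756.57
-121.4 x + 0.4 y = 6696.45
Solving: x ≈ -55.201, y ≈ -12.392 km (keep extra digits for the depth step; rounded: -55.2, -12.4).
Then from the A sphere: z² = 148.23² − (x − 80.4)² − (y + 69.4)² with x = -55.201, y = -12.392, so z ≈ 18.292 ≈ 18.3 km.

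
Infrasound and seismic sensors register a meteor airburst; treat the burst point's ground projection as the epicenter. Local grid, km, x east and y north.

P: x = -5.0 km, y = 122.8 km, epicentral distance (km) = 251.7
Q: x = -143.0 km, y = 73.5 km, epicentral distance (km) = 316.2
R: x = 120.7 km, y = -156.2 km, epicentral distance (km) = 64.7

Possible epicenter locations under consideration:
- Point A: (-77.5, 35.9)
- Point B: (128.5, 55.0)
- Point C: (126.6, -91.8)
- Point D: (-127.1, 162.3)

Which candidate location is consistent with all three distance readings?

Point C

For each candidate, compare |candidate − station| to the reported distance:
Point A: residuals P 138.5, Q 240.7, R 211.3 → max 240.7 km
Point B: residuals P 102.0, Q 44.1, R 146.6 → max 146.6 km
Point C: residuals P 0.0, Q 0.0, R 0.0 → max 0.0 km
Point D: residuals P 123.4, Q 226.0, R 338.8 → max 338.8 km
Only Point C has all residuals ≈ 0.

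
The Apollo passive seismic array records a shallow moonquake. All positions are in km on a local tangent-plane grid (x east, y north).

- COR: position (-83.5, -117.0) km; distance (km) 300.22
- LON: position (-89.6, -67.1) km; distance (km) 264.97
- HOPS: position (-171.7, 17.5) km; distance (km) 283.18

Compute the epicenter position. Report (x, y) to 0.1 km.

x ≈ 88.6 km, y ≈ 129.0 km

Circle about each station: (x + 83.5)² + (y + 117.0)² = 300.22²; (x + 89.6)² + (y + 67.1)² = 264.97²; (x + 171.7)² + (y − 17.5)² = 283.18².
Subtracting pairs of circle equations eliminates x²+y² and gives linear equations (the radical axes):
-12.2 x + 99.8 y = 11792.27
-176.4 x + 269.0 y = 19067.03
Solving the 2×2 system: x ≈ 88.6, y ≈ 129.0 km.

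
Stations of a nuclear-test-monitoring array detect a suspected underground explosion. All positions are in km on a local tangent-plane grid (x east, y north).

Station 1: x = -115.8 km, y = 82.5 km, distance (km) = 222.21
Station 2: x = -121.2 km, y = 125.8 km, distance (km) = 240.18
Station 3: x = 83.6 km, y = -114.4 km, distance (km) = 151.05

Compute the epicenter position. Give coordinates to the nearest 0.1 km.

Circle about each station: (x + 115.8)² + (y − 82.5)² = 222.21²; (x + 121.2)² + (y − 125.8)² = 240.18²; (x − 83.6)² + (y + 114.4)² = 151.05².
Subtracting pairs of circle equations eliminates x²+y² and gives linear equations (the radical axes):
-10.8 x + 86.6 y = 1990.04
398.8 x − 393.8 y = 26421.61
Solving the 2×2 system: x ≈ 101.4, y ≈ 35.6 km.

(101.4, 35.6)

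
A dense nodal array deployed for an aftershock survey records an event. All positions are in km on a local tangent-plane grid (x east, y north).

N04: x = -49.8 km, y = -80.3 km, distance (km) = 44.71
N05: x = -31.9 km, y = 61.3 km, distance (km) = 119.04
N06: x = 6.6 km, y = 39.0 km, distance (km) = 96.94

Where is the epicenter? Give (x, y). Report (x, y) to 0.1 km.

x ≈ -12.2 km, y ≈ -56.1 km

Circle about each station: (x + 49.8)² + (y + 80.3)² = 44.71²; (x + 31.9)² + (y − 61.3)² = 119.04²; (x − 6.6)² + (y − 39.0)² = 96.94².
Subtracting the N04 equation from the N05 and N06 equations removes the quadratic terms:
35.8 x + 283.2 y = -16324.37
112.8 x + 238.6 y = -14761.95
Solving the 2×2 system: x ≈ -12.2, y ≈ -56.1 km.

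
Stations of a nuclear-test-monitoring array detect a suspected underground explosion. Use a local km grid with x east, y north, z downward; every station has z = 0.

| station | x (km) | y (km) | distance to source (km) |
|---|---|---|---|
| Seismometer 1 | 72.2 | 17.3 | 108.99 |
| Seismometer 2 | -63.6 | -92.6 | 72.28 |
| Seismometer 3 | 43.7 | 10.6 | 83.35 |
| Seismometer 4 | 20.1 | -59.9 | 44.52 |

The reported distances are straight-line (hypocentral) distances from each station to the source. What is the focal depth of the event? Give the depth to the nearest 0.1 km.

22.6 km

Each station gives a sphere (x−x_i)² + (y−y_i)² + z² = d_i² (stations at z=0).
Subtracting the Seismometer 1 sphere from Seismometer 2 and Seismometer 3: z² cancels, leaving linear equations in x and y:
-271.6 x − 219.8 y = 13762.01
-57.0 x − 13.4 y = 1441.52
Solving: x ≈ -14.898, y ≈ -44.202 km (keep extra digits for the depth step; rounded: -14.9, -44.2).
Then from the Seismometer 1 sphere: z² = 108.99² − (x − 72.2)² − (y − 17.3)² with x = -14.898, y = -44.202, so z ≈ 22.589 ≈ 22.6 km.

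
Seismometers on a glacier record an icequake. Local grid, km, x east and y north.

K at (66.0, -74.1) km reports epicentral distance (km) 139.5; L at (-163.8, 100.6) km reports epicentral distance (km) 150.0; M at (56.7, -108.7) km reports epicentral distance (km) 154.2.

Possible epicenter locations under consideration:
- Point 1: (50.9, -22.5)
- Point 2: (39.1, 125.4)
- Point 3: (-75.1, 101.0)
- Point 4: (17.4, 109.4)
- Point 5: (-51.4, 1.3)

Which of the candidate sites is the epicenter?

Point 5

For each candidate, compare |candidate − station| to the reported distance:
Point 1: residuals K 85.7, L 97.5, M 67.8 → max 97.5 km
Point 2: residuals K 61.8, L 54.4, M 80.6 → max 80.6 km
Point 3: residuals K 85.4, L 61.3, M 93.5 → max 93.5 km
Point 4: residuals K 50.3, L 31.4, M 67.4 → max 67.4 km
Point 5: residuals K 0.0, L 0.0, M 0.0 → max 0.0 km
Only Point 5 has all residuals ≈ 0.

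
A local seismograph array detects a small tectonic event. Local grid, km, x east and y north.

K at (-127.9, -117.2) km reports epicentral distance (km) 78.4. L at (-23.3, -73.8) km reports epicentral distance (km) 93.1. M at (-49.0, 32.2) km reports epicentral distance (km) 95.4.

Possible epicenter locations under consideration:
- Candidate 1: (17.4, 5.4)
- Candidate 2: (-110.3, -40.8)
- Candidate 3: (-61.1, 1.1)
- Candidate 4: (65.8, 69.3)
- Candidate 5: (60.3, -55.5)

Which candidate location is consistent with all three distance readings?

For each candidate, compare |candidate − station| to the reported distance:
Candidate 1: residuals K 111.7, L 4.1, M 23.8 → max 111.7 km
Candidate 2: residuals K 0.0, L 0.1, M 0.1 → max 0.1 km
Candidate 3: residuals K 57.5, L 9.2, M 62.0 → max 62.0 km
Candidate 4: residuals K 190.5, L 75.5, M 25.2 → max 190.5 km
Candidate 5: residuals K 119.7, L 7.5, M 44.7 → max 119.7 km
Only Candidate 2 has all residuals ≈ 0.

Candidate 2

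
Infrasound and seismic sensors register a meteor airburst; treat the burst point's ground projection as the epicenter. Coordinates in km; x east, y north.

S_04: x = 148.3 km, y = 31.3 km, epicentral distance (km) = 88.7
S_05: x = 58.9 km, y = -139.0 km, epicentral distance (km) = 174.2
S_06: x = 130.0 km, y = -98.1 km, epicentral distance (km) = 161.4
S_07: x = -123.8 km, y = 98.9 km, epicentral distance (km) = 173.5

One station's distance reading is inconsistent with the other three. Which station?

Solve using three stations at a time. Using S_05, S_06, S_07 (subtract circle equations pairwise → linear system) gives (x, y) ≈ (37.0, 33.8).
Distances from that point to each station vs reported:
  S_04: calculated 111.3 vs reported 88.7 → residual 22.6 km
  S_05: calculated 174.2 vs reported 174.2 → residual 0.0 km
  S_06: calculated 161.4 vs reported 161.4 → residual 0.0 km
  S_07: calculated 173.5 vs reported 173.5 → residual 0.0 km
S_05, S_06, S_07 are mutually consistent (residuals ≈ 0); S_04 is off by 22.6 km.

S_04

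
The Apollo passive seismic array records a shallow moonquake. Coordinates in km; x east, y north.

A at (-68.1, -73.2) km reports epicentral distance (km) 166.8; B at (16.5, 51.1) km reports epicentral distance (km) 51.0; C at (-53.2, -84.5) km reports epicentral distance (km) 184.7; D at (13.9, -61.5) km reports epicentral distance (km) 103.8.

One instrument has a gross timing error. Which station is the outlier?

Solve using three stations at a time. Using A, B, D (subtract circle equations pairwise → linear system) gives (x, y) ≈ (63.0, 30.0).
Distances from that point to each station vs reported:
  A: calculated 166.8 vs reported 166.8 → residual 0.0 km
  B: calculated 51.0 vs reported 51.0 → residual 0.0 km
  C: calculated 163.1 vs reported 184.7 → residual 21.6 km
  D: calculated 103.8 vs reported 103.8 → residual 0.0 km
A, B, D are mutually consistent (residuals ≈ 0); C is off by 21.6 km.

C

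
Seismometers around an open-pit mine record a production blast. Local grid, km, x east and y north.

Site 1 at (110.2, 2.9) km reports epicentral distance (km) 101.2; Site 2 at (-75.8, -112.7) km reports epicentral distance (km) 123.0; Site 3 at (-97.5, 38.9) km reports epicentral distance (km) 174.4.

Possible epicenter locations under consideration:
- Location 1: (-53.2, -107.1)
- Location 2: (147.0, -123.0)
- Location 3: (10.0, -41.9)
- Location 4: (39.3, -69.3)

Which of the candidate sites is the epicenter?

For each candidate, compare |candidate − station| to the reported distance:
Location 1: residuals Site 1 95.8, Site 2 99.7, Site 3 21.8 → max 99.7 km
Location 2: residuals Site 1 30.0, Site 2 100.0, Site 3 118.8 → max 118.8 km
Location 3: residuals Site 1 8.6, Site 2 11.8, Site 3 39.9 → max 39.9 km
Location 4: residuals Site 1 0.0, Site 2 0.0, Site 3 0.0 → max 0.0 km
Only Location 4 has all residuals ≈ 0.

Location 4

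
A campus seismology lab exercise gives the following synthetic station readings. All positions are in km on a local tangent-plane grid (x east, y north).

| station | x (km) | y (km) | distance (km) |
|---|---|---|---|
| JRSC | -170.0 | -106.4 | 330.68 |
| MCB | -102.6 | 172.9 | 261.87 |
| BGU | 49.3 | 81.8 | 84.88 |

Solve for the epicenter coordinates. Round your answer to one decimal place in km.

124.9 km east, 43.2 km north

Circle about each station: (x + 170.0)² + (y + 106.4)² = 330.68²; (x + 102.6)² + (y − 172.9)² = 261.87²; (x − 49.3)² + (y − 81.8)² = 84.88².
Subtracting pairs of circle equations eliminates x²+y² and gives linear equations (the radical axes):
134.8 x + 558.6 y = 40973.58
438.6 x + 376.4 y = 71045.42
Solving the 2×2 system: x ≈ 124.9, y ≈ 43.2 km.
Check against JRSC (with the unrounded x, y): √((x + 170.0)²+(y + 106.4)²) = 330.68 ≈ 330.68 km. ✓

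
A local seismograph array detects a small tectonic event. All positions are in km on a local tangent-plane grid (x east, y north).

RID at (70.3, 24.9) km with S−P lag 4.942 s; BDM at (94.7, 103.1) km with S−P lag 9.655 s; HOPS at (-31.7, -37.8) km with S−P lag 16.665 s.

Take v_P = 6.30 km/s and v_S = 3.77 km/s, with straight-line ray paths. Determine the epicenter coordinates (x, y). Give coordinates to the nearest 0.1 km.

Distance from S−P lag: d = Δt · v_P v_S / (v_P − v_S) = Δt · (6.30·3.77)/(6.30−3.77) ≈ 9.3877·Δt.
So d_RID = 46.39, d_BDM = 90.64, d_HOPS = 156.45 km.
Circle about each station: (x − 70.3)² + (y − 24.9)² = 46.39²; (x − 94.7)² + (y − 103.1)² = 90.64²; (x + 31.7)² + (y + 37.8)² = 156.45².
Subtracting the RID equation from the BDM and HOPS equations removes the quadratic terms:
48.8 x + 156.4 y = 7972.02
-204.0 x − 125.4 y = -25452.94
Solving the 2×2 system: x ≈ 115.6, y ≈ 14.9 km.
Check against RID (with the unrounded x, y): √((x − 70.3)²+(y − 24.9)²) = 46.40 ≈ 46.39 km. ✓

115.6 km east, 14.9 km north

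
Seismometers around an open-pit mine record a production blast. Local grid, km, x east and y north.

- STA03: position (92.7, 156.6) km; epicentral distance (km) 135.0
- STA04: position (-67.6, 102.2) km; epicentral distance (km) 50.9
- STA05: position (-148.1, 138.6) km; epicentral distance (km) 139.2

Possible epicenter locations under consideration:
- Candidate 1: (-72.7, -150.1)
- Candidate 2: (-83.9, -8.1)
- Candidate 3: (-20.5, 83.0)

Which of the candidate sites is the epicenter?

For each candidate, compare |candidate − station| to the reported distance:
Candidate 1: residuals STA03 213.5, STA04 201.5, STA05 159.2 → max 213.5 km
Candidate 2: residuals STA03 106.5, STA04 60.6, STA05 20.9 → max 106.5 km
Candidate 3: residuals STA03 0.0, STA04 0.0, STA05 0.0 → max 0.0 km
Only Candidate 3 has all residuals ≈ 0.

Candidate 3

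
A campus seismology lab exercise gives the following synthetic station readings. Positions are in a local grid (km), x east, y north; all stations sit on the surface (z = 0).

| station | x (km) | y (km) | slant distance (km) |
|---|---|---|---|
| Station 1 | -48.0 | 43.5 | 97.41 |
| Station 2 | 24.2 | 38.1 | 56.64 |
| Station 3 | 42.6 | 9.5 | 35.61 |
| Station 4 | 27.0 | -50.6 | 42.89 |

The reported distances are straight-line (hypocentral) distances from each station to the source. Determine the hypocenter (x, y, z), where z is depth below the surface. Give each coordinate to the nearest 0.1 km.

Each station gives a sphere (x−x_i)² + (y−y_i)² + z² = d_i² (stations at z=0).
Subtracting the Station 1 sphere from Station 2 and Station 3: z² cancels, leaving linear equations in x and y:
144.4 x − 10.8 y = 4121.62
181.2 x − 68.0 y = 5929.40
Solving: x ≈ 27.503, y ≈ -13.910 km (keep extra digits for the depth step; rounded: 27.5, -13.9).
Then from the Station 1 sphere: z² = 97.41² − (x + 48.0)² − (y − 43.5)² with x = 27.503, y = -13.910, so z ≈ 22.183 ≈ 22.2 km.

x ≈ 27.5 km, y ≈ -13.9 km, depth ≈ 22.2 km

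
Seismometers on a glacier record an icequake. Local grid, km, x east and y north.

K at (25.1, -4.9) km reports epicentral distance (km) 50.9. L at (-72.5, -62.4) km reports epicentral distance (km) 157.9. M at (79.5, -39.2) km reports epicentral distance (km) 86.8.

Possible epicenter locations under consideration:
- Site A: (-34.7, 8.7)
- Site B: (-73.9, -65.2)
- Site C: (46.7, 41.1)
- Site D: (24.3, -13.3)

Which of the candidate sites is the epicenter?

Site C

For each candidate, compare |candidate − station| to the reported distance:
Site A: residuals K 10.4, L 77.4, M 37.0 → max 77.4 km
Site B: residuals K 65.0, L 154.8, M 68.8 → max 154.8 km
Site C: residuals K 0.1, L 0.0, M 0.1 → max 0.1 km
Site D: residuals K 42.5, L 49.4, M 25.8 → max 49.4 km
Only Site C has all residuals ≈ 0.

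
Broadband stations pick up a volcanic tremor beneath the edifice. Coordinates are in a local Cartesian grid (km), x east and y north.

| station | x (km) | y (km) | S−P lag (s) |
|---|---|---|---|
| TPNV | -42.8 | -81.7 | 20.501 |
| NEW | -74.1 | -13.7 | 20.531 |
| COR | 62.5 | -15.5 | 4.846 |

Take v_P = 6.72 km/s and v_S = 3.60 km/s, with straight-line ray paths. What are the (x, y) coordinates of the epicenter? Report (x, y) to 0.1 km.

82.2 km east, 16.5 km north

Distance from S−P lag: d = Δt · v_P v_S / (v_P − v_S) = Δt · (6.72·3.60)/(6.72−3.60) ≈ 7.7538·Δt.
So d_TPNV = 158.96, d_NEW = 159.19, d_COR = 37.58 km.
Circle about each station: (x + 42.8)² + (y + 81.7)² = 158.96²; (x + 74.1)² + (y + 13.7)² = 159.19²; (x − 62.5)² + (y + 15.5)² = 37.58².
Subtracting the TPNV equation from the NEW and COR equations removes the quadratic terms:
-62.6 x + 136.0 y = -2901.40
210.6 x + 132.4 y = 19495.80
Solving the 2×2 system: x ≈ 82.2, y ≈ 16.5 km.
Check against TPNV (with the unrounded x, y): √((x + 42.8)²+(y + 81.7)²) = 158.96 ≈ 158.96 km. ✓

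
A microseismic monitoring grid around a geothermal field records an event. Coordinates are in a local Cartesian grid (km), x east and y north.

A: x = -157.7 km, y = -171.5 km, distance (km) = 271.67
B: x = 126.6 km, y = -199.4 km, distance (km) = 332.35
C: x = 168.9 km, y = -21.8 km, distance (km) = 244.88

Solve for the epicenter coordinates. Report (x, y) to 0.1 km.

Circle about each station: (x + 157.7)² + (y + 171.5)² = 271.67²; (x − 126.6)² + (y + 199.4)² = 332.35²; (x − 168.9)² + (y + 21.8)² = 244.88².
Subtracting the A equation from the B and C equations removes the quadratic terms:
568.6 x − 55.8 y = -35145.55
653.2 x + 299.4 y = -11440.72
Solving the 2×2 system: x ≈ -54.0, y ≈ 79.6 km.

-54.0 km east, 79.6 km north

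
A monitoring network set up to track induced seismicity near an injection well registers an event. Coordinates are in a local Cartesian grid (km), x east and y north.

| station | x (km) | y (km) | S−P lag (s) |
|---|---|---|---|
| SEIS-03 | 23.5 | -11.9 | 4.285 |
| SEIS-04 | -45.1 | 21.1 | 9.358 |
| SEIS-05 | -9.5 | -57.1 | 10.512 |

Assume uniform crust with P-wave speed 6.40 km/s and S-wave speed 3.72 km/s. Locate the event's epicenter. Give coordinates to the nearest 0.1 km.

Distance from S−P lag: d = Δt · v_P v_S / (v_P − v_S) = Δt · (6.40·3.72)/(6.40−3.72) ≈ 8.8836·Δt.
So d_SEIS-03 = 38.07, d_SEIS-04 = 83.13, d_SEIS-05 = 93.38 km.
Circle about each station: (x − 23.5)² + (y + 11.9)² = 38.07²; (x + 45.1)² + (y − 21.1)² = 83.13²; (x + 9.5)² + (y + 57.1)² = 93.38².
Subtracting the SEIS-03 equation from the SEIS-04 and SEIS-05 equations removes the quadratic terms:
-137.2 x + 66.0 y = -3675.91
-66.0 x − 90.4 y = -4613.70
Solving the 2×2 system: x ≈ 38.0, y ≈ 23.3 km.

38.0 km east, 23.3 km north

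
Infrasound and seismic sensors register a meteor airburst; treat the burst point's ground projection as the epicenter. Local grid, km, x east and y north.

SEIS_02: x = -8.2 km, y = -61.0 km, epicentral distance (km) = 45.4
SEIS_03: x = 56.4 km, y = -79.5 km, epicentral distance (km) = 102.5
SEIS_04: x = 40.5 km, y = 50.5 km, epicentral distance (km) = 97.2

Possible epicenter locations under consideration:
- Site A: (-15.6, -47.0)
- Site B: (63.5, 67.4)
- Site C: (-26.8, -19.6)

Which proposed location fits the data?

Site C

For each candidate, compare |candidate − station| to the reported distance:
Site A: residuals SEIS_02 29.6, SEIS_03 23.5, SEIS_04 15.3 → max 29.6 km
Site B: residuals SEIS_02 101.7, SEIS_03 44.6, SEIS_04 68.7 → max 101.7 km
Site C: residuals SEIS_02 0.0, SEIS_03 0.0, SEIS_04 0.0 → max 0.0 km
Only Site C has all residuals ≈ 0.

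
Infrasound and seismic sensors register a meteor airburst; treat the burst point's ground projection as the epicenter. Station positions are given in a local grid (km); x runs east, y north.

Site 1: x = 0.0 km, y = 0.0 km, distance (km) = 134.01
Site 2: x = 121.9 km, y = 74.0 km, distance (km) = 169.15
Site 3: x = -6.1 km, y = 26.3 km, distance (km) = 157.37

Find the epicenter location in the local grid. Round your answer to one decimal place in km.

Circle about each station: x² + y² = 134.01²; (x − 121.9)² + (y − 74.0)² = 169.15²; (x + 6.1)² + (y − 26.3)² = 157.37².
Subtracting pairs of circle equations eliminates x²+y² and gives linear equations (the radical axes):
243.8 x + 148.0 y = 9682.57
-12.2 x + 52.6 y = -6077.74
Solving the 2×2 system: x ≈ 96.3, y ≈ -93.2 km.
Check against Site 1 (with the unrounded x, y): √(x²+y²) = 134.02 ≈ 134.01 km. ✓

96.3 km east, -93.2 km north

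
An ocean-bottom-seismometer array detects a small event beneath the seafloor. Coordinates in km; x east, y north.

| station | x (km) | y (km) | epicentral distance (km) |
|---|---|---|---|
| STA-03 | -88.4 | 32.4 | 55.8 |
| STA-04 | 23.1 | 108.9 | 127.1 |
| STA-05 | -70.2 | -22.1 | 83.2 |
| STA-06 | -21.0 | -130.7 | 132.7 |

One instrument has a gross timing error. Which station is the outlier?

STA-05

Solve using three stations at a time. Using STA-03, STA-04, STA-06 (subtract circle equations pairwise → linear system) gives (x, y) ≈ (-42.8, 0.2).
Distances from that point to each station vs reported:
  STA-03: calculated 55.8 vs reported 55.8 → residual 0.0 km
  STA-04: calculated 127.1 vs reported 127.1 → residual 0.0 km
  STA-05: calculated 35.3 vs reported 83.2 → residual 47.9 km
  STA-06: calculated 132.7 vs reported 132.7 → residual 0.0 km
STA-03, STA-04, STA-06 are mutually consistent (residuals ≈ 0); STA-05 is off by 47.9 km.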